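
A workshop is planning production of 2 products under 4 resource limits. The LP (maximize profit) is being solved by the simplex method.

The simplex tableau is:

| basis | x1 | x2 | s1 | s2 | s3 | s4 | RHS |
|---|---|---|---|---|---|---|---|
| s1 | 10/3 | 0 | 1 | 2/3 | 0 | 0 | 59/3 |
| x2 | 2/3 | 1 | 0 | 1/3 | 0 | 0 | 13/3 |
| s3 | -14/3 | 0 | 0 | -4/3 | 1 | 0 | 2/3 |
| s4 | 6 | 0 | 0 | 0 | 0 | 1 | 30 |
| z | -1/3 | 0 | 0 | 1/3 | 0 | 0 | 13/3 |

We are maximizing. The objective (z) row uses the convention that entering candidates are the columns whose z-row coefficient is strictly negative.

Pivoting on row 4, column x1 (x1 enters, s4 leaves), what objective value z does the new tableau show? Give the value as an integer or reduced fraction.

6

Minimum ratio for x1: 30/6 = 5.
z changes by −(z-row coeff of x1)·ratio = −(-1/3)·5 = 5/3.
New z = 13/3 + (5/3) = 6.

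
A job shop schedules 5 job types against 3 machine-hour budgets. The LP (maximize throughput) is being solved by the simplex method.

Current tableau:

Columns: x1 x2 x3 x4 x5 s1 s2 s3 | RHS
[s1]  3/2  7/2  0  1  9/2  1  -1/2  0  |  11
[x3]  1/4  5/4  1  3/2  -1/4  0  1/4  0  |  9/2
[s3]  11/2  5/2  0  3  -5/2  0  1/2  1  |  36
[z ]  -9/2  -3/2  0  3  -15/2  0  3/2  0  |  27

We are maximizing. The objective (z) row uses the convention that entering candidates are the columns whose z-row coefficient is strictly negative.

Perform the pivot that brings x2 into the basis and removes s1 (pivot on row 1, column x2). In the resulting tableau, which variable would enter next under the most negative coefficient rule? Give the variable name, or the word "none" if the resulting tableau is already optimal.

x5

Pivot element 7/2. New z-row = old z-row − (-3/2)·(row 1/(7/2)).
Updated z-row coefficients: x1: -27/7, x2: 0, x3: 0, x4: 24/7, x5: -39/7, s1: 3/7, s2: 9/7, s3: 0.
The most negative is -39/7 in column x5, so x5 would enter next.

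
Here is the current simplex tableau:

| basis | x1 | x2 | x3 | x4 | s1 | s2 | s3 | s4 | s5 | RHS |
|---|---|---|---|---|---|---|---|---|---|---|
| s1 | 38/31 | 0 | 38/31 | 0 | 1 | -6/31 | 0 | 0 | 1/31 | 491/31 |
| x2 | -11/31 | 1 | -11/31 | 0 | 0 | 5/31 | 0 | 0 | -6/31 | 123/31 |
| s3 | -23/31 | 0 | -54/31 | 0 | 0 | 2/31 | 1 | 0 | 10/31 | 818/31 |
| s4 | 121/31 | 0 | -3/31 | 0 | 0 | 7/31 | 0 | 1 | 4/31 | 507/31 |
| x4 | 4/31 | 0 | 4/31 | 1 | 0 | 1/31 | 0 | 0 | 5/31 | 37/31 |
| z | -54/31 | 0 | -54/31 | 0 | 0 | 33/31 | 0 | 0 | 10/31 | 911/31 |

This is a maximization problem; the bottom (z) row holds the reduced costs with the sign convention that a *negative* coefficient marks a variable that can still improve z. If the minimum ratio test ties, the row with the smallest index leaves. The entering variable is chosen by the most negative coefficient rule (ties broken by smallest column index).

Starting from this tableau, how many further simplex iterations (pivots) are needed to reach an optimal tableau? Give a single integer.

pivot: x1 in, s4 out → z = 4439/121
pivot: x3 in, x4 out → z = 91/2
No improving column remains; optimal.

2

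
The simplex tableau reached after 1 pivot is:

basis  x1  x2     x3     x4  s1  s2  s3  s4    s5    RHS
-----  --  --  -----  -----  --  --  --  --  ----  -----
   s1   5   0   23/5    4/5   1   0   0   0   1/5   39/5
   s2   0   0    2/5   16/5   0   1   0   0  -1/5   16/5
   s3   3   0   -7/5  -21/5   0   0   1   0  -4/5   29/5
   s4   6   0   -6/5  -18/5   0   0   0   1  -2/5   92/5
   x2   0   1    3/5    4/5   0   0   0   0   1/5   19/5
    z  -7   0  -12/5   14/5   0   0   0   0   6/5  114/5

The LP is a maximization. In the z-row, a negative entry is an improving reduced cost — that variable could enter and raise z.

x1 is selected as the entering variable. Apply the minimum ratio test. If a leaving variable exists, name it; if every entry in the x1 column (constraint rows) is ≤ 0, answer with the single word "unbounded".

s1

Ratios: row 1 (s1): (39/5)/5 = 39/25; row 2 (s2): entry 0 ≤ 0, skip; row 3 (s3): (29/5)/3 = 29/15; row 4 (s4): (92/5)/6 = 46/15; row 5 (x2): entry 0 ≤ 0, skip.
Minimum ratio is in the s1 row, so s1 leaves.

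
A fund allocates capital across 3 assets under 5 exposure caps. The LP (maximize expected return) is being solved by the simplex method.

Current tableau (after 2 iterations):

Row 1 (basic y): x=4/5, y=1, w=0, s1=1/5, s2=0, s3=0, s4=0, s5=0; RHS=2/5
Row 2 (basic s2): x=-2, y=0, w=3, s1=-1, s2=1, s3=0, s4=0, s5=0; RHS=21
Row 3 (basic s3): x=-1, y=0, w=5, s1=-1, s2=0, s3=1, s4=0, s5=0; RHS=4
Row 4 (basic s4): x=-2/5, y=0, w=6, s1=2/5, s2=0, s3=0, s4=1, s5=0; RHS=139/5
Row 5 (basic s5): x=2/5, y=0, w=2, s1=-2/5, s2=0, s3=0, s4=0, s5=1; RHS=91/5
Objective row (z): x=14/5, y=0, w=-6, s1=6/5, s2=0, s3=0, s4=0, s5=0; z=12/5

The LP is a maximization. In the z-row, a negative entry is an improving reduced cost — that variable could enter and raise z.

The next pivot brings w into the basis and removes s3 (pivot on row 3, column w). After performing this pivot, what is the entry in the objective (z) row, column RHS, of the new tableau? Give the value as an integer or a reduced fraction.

Pivot element is row 3, column w: 5.
Normalize row 3: new (row 3, RHS) = 4/5 = 4/5.
z-row ← z-row − (-6)·(new row 3): 12/5 − (-6)·(4/5) = 36/5.

36/5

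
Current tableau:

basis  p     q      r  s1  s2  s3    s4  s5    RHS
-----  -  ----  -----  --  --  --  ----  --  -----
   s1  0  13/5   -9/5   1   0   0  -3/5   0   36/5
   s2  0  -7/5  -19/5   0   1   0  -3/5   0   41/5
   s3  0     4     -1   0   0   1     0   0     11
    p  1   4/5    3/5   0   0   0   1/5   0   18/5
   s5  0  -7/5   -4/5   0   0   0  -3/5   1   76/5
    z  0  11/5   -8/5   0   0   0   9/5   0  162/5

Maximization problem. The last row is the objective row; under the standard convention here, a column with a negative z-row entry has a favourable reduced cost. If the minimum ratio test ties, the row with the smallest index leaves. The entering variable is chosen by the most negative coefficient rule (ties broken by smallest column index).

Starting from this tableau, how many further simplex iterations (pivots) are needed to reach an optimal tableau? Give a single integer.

1

pivot: r in, p out → z = 42
No improving column remains; optimal.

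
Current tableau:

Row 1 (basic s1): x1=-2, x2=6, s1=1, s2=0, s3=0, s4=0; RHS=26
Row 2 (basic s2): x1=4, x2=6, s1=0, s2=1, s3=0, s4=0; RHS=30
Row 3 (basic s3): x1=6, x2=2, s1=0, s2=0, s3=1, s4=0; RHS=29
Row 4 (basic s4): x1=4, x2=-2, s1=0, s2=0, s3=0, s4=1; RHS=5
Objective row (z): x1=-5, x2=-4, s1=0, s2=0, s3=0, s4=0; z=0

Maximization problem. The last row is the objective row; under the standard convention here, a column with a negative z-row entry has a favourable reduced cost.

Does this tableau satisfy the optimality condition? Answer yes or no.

no

Column x1 has objective-row coefficient -5, which is negative; an improving pivot exists, so not yet optimal.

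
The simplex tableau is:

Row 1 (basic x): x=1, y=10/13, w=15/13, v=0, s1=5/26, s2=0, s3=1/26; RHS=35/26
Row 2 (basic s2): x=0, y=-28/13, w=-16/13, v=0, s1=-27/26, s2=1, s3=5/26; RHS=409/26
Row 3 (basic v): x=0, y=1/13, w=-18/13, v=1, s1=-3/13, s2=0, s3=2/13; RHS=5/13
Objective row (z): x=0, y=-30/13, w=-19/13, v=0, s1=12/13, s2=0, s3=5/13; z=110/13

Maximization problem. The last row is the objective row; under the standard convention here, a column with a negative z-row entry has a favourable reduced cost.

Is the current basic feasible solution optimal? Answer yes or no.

Column y has objective-row coefficient -30/13, which is negative; an improving pivot exists, so not yet optimal.

no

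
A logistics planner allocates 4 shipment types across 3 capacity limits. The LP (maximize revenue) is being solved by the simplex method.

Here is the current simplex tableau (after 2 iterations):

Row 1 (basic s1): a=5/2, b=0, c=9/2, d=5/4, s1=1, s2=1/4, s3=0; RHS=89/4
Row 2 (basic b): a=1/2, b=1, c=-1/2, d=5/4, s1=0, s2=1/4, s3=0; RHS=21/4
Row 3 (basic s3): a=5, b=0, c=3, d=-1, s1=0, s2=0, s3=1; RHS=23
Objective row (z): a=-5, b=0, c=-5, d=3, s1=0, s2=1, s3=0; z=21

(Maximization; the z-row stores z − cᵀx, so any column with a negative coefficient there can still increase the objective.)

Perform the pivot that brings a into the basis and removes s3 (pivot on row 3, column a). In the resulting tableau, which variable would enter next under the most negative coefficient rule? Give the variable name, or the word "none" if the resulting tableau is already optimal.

Pivot element 5. New z-row = old z-row − (-5)·(row 3/5).
Updated z-row coefficients: a: 0, b: 0, c: -2, d: 2, s1: 0, s2: 1, s3: 1.
The most negative is -2 in column c, so c would enter next.

c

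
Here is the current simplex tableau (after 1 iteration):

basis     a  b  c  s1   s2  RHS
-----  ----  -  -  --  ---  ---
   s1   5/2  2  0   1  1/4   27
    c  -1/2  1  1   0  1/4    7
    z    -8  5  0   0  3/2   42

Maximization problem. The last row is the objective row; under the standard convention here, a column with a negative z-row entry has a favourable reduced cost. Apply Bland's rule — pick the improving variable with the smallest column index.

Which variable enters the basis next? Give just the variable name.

Objective-row coefficients: a: -8, b: 5, c: 0, s1: 0, s2: 3/2.
Improving columns: a. Bland's rule picks the smallest column index → a.

a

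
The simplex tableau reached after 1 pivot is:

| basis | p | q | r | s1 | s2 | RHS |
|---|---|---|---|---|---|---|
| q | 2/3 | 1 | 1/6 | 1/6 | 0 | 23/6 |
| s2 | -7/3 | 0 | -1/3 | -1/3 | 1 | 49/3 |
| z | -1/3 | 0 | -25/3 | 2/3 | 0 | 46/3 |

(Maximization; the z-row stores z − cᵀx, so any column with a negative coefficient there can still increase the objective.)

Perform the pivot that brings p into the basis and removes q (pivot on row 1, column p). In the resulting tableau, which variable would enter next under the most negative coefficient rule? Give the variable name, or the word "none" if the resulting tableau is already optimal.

r

Pivot element 2/3. New z-row = old z-row − (-1/3)·(row 1/(2/3)).
Updated z-row coefficients: p: 0, q: 1/2, r: -33/4, s1: 3/4, s2: 0.
The most negative is -33/4 in column r, so r would enter next.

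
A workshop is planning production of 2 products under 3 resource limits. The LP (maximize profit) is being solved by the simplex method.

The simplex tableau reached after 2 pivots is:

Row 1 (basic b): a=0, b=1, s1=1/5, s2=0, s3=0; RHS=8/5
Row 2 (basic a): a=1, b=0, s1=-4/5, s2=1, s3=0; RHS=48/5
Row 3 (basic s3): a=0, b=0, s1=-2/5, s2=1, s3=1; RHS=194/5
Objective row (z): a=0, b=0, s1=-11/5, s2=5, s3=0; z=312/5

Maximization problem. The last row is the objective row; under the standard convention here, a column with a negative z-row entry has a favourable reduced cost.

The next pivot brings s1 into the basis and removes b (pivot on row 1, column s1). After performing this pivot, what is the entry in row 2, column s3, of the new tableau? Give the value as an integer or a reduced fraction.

Pivot element is row 1, column s1: 1/5.
Normalize row 1: new (row 1, s3) = 0/(1/5) = 0.
row 2 ← row 2 − (-4/5)·(new row 1): 0 − (-4/5)·0 = 0.

0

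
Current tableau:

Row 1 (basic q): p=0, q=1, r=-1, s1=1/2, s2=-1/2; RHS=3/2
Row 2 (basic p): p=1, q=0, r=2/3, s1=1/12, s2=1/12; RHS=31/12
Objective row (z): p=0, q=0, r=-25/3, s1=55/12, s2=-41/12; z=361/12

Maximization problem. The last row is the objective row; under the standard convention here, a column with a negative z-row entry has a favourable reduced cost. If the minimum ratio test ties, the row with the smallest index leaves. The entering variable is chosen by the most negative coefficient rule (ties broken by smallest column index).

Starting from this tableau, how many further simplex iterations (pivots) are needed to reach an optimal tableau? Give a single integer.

2

pivot: r in, p out → z = 499/8
pivot: s2 in, r out → z = 136
No improving column remains; optimal.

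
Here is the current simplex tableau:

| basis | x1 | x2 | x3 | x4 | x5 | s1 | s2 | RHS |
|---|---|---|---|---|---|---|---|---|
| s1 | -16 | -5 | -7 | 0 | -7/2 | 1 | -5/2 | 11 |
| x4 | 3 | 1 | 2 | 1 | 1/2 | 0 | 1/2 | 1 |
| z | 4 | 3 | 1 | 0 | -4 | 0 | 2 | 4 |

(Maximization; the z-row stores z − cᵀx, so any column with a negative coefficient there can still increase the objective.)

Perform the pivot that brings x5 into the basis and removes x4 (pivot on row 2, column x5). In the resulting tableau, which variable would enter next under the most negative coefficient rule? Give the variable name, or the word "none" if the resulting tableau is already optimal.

none

Pivot element 1/2. New z-row = old z-row − (-4)·(row 2/(1/2)).
Updated z-row coefficients: x1: 28, x2: 11, x3: 17, x4: 8, x5: 0, s1: 0, s2: 6.
No coefficient is strictly negative; the tableau after this pivot is optimal.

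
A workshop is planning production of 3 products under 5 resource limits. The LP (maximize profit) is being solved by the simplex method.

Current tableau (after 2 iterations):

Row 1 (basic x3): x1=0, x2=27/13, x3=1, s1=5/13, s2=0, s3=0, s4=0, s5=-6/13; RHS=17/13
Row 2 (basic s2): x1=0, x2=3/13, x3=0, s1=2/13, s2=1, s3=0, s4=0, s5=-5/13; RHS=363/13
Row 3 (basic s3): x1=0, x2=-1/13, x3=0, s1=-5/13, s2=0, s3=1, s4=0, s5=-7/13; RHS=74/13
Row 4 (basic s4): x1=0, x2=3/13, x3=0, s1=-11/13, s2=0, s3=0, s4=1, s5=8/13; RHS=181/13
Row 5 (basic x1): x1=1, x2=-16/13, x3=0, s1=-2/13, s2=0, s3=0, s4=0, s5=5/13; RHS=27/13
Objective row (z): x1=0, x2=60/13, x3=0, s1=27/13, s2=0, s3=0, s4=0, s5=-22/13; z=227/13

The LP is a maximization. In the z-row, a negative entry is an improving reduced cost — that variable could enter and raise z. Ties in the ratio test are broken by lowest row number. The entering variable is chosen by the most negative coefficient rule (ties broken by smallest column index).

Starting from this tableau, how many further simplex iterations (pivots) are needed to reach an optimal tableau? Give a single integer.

2

pivot: s5 in, x1 out → z = 133/5
pivot: x2 in, s4 out → z = 335/11
No improving column remains; optimal.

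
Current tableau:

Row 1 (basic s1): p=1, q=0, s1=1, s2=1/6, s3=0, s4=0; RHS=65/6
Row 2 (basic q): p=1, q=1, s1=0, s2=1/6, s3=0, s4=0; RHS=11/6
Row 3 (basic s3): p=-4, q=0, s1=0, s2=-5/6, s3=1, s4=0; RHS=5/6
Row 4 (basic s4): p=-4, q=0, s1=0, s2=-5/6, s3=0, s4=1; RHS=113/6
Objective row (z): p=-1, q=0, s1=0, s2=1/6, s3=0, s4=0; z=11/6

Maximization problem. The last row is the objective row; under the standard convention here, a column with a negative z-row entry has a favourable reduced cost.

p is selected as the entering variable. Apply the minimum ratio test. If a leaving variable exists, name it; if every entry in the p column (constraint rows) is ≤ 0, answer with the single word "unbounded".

Ratios: row 1 (s1): (65/6)/1 = 65/6; row 2 (q): (11/6)/1 = 11/6; row 3 (s3): entry -4 ≤ 0, skip; row 4 (s4): entry -4 ≤ 0, skip.
Minimum ratio is in the q row, so q leaves.

q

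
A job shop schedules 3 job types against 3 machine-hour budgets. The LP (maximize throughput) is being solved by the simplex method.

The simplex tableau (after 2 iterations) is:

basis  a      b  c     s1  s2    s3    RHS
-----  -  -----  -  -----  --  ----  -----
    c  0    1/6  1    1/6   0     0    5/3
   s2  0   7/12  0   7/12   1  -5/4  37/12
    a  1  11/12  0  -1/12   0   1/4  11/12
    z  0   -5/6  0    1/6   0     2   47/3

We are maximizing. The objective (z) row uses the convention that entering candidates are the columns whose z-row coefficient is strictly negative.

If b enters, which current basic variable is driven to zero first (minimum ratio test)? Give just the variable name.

a

Ratios: row 1 (c): (5/3)/(1/6) = 10; row 2 (s2): (37/12)/(7/12) = 37/7; row 3 (a): (11/12)/(11/12) = 1.
Minimum ratio 1 is in the a row, so a leaves.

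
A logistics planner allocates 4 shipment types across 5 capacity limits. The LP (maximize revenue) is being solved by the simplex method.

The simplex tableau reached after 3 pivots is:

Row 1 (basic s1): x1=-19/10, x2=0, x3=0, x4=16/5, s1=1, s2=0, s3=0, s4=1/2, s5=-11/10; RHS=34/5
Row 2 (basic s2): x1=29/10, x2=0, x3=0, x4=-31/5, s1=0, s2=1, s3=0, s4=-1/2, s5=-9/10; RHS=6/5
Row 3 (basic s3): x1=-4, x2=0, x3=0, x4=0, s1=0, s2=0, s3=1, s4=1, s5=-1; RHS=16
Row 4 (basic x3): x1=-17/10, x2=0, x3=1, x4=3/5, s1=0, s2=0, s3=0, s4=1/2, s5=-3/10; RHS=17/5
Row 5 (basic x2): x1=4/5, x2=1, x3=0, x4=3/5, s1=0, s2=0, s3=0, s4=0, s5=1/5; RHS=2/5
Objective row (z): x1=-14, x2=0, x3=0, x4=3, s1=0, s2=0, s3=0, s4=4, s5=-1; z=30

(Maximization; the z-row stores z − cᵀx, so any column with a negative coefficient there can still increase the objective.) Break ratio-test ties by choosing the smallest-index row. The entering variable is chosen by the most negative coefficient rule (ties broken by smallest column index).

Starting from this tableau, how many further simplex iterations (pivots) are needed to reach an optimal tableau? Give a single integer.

3

pivot: x1 in, s2 out → z = 1038/29
pivot: x4 in, x2 out → z = 2452/67
pivot: s5 in, x4 out → z = 476/13
No improving column remains; optimal.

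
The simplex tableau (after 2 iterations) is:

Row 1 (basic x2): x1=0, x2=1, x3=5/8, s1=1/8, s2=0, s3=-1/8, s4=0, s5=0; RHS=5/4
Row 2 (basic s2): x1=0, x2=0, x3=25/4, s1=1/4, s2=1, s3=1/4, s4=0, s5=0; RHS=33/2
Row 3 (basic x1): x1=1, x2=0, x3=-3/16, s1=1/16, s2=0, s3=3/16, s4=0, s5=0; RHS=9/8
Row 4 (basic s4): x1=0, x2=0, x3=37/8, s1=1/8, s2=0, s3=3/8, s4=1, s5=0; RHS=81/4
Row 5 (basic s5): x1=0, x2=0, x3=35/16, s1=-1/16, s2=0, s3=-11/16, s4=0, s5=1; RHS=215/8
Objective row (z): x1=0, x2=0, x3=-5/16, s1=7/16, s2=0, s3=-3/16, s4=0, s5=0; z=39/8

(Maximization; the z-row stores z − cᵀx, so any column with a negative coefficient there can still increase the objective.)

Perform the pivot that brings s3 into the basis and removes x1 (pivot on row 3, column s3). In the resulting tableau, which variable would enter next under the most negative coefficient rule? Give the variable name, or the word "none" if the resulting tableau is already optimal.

Pivot element 3/16. New z-row = old z-row − (-3/16)·(row 3/(3/16)).
Updated z-row coefficients: x1: 1, x2: 0, x3: -1/2, s1: 1/2, s2: 0, s3: 0, s4: 0, s5: 0.
The most negative is -1/2 in column x3, so x3 would enter next.

x3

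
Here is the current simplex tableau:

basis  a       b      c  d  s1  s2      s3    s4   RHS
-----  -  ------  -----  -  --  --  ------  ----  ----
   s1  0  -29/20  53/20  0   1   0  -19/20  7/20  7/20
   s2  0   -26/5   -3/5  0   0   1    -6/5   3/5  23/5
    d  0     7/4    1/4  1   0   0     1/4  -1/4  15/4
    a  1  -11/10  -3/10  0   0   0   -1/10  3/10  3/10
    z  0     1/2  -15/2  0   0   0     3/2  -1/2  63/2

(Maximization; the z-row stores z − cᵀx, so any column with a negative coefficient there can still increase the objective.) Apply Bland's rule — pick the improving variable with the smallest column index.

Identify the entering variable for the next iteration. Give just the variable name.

c

Objective-row coefficients: a: 0, b: 1/2, c: -15/2, d: 0, s1: 0, s2: 0, s3: 3/2, s4: -1/2.
Improving columns: c, s4. Bland's rule picks the smallest column index → c.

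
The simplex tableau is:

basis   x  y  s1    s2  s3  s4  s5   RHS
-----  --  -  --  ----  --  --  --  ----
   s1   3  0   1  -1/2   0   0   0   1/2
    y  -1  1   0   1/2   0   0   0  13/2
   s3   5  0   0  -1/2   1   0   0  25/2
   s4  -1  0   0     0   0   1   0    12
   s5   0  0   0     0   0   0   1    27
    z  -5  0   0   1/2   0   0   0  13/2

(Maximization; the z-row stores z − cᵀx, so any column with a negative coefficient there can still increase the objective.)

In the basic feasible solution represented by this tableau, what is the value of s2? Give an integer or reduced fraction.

s2 is nonbasic (not in the basis column), so its value in the current BFS is 0.

0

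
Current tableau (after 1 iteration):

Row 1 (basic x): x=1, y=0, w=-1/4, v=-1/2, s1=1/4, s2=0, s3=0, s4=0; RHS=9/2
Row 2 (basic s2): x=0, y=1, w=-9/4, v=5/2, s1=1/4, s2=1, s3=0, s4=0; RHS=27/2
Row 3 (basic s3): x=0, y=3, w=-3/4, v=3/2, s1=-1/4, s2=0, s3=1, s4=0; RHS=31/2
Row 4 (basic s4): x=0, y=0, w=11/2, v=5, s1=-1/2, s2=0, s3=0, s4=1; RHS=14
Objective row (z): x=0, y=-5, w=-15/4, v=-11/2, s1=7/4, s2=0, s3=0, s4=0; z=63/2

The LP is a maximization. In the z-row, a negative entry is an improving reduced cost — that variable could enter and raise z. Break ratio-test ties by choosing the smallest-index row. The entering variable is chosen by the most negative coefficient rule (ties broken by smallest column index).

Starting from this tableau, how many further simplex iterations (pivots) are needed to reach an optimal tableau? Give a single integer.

3

pivot: v in, s4 out → z = 469/10
pivot: y in, s3 out → z = 986/15
pivot: w in, v out → z = 2312/33
No improving column remains; optimal.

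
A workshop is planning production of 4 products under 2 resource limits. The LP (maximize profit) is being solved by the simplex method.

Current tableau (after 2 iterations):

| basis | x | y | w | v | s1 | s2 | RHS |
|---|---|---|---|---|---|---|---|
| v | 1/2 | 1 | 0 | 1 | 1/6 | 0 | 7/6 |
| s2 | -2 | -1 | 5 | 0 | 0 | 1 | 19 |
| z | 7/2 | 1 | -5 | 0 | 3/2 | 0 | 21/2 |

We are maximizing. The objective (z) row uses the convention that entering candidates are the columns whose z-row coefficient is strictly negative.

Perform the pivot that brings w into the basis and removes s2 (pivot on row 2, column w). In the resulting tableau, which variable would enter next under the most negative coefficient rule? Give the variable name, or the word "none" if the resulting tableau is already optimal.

Pivot element 5. New z-row = old z-row − (-5)·(row 2/5).
Updated z-row coefficients: x: 3/2, y: 0, w: 0, v: 0, s1: 3/2, s2: 1.
No coefficient is strictly negative; the tableau after this pivot is optimal.

none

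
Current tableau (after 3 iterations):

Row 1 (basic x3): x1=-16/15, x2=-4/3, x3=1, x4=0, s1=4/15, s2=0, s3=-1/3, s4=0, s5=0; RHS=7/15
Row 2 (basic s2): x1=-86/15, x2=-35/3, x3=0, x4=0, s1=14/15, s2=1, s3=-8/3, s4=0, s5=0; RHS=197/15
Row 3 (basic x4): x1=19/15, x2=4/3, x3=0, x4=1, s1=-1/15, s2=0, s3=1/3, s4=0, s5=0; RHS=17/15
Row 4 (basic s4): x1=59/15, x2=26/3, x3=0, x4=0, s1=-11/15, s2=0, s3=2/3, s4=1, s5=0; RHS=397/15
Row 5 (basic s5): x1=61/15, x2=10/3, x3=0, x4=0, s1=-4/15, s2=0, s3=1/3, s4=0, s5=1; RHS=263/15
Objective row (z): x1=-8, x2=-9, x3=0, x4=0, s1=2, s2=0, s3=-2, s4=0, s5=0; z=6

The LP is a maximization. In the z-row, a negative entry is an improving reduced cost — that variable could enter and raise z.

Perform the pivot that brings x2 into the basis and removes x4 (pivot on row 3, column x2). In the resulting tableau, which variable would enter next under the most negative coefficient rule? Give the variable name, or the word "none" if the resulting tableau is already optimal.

Pivot element 4/3. New z-row = old z-row − (-9)·(row 3/(4/3)).
Updated z-row coefficients: x1: 11/20, x2: 0, x3: 0, x4: 27/4, s1: 31/20, s2: 0, s3: 1/4, s4: 0, s5: 0.
No coefficient is strictly negative; the tableau after this pivot is optimal.

none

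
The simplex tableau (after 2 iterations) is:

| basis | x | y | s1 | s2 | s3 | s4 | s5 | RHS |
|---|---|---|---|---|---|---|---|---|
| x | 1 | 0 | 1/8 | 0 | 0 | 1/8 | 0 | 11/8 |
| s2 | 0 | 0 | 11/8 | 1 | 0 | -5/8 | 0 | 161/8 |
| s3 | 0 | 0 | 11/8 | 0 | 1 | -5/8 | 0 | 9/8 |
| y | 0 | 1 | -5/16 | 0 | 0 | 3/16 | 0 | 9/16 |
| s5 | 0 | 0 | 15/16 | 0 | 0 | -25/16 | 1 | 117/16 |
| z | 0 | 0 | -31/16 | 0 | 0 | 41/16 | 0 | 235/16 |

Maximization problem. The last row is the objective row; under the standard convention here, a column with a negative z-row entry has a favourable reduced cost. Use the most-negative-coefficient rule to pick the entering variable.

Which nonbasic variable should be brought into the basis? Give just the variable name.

Objective-row coefficients: x: 0, y: 0, s1: -31/16, s2: 0, s3: 0, s4: 41/16, s5: 0.
The most negative is -31/16 in column s1, so s1 enters.

s1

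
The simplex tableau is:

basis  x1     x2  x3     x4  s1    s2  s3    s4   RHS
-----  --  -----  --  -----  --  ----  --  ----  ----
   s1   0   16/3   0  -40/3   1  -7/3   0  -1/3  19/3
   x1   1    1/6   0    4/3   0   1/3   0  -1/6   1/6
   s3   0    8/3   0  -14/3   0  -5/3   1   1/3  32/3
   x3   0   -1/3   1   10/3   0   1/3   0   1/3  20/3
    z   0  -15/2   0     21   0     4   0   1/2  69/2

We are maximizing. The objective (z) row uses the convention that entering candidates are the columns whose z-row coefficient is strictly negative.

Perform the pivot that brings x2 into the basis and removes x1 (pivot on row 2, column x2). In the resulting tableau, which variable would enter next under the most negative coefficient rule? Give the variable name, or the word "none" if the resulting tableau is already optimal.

Pivot element 1/6. New z-row = old z-row − (-15/2)·(row 2/(1/6)).
Updated z-row coefficients: x1: 45, x2: 0, x3: 0, x4: 81, s1: 0, s2: 19, s3: 0, s4: -7.
The most negative is -7 in column s4, so s4 would enter next.

s4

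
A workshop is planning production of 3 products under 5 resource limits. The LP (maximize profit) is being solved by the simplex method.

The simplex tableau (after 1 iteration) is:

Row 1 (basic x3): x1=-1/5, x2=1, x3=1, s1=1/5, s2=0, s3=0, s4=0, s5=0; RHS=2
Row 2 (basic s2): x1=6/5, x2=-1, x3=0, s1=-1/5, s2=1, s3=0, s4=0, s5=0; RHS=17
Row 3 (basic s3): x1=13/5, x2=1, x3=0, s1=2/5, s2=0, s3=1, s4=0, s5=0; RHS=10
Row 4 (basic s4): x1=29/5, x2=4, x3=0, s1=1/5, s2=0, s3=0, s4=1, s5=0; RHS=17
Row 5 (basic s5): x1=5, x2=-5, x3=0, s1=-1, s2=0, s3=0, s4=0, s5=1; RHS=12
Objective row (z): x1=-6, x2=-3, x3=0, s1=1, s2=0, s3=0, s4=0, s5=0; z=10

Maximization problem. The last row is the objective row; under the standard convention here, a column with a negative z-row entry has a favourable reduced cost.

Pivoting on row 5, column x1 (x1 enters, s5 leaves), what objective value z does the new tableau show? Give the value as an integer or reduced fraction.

Minimum ratio for x1: 12/5 = 12/5.
z changes by −(z-row coeff of x1)·ratio = −(-6)·(12/5) = 72/5.
New z = 10 + (72/5) = 122/5.

122/5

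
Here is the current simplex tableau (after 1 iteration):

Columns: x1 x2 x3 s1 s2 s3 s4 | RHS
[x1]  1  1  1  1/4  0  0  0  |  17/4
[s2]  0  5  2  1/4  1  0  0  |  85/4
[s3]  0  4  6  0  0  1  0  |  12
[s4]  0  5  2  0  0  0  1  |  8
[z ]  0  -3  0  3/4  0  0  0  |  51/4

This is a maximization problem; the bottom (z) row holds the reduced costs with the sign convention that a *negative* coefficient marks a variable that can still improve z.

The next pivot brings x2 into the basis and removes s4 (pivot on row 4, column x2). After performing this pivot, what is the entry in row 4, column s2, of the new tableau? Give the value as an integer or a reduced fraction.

Pivot element is row 4, column x2: 5.
Normalize row 4: new (row 4, s2) = 0/5 = 0.
Row 4 is the pivot row, so the entry is 0.

0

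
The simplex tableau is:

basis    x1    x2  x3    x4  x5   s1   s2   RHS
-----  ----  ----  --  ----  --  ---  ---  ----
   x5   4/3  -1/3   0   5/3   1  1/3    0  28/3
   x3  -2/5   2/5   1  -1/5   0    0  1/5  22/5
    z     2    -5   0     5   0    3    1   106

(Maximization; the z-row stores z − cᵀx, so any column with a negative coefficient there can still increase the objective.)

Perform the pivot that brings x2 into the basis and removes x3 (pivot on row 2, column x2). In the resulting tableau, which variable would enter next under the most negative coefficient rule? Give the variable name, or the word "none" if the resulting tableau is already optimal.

x1

Pivot element 2/5. New z-row = old z-row − (-5)·(row 2/(2/5)).
Updated z-row coefficients: x1: -3, x2: 0, x3: 25/2, x4: 5/2, x5: 0, s1: 3, s2: 7/2.
The most negative is -3 in column x1, so x1 would enter next.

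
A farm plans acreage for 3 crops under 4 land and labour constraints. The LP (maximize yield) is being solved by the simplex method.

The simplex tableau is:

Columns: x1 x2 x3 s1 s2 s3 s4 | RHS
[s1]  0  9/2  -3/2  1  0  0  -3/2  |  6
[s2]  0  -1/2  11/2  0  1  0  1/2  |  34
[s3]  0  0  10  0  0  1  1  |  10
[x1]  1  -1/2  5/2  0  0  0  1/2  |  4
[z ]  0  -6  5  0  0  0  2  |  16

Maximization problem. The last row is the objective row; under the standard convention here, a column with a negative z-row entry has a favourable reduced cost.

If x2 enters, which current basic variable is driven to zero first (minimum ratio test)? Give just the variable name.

s1

Ratios: row 1 (s1): 6/(9/2) = 4/3; row 2 (s2): entry -1/2 ≤ 0, skip; row 3 (s3): entry 0 ≤ 0, skip; row 4 (x1): entry -1/2 ≤ 0, skip.
Minimum ratio 4/3 is in the s1 row, so s1 leaves.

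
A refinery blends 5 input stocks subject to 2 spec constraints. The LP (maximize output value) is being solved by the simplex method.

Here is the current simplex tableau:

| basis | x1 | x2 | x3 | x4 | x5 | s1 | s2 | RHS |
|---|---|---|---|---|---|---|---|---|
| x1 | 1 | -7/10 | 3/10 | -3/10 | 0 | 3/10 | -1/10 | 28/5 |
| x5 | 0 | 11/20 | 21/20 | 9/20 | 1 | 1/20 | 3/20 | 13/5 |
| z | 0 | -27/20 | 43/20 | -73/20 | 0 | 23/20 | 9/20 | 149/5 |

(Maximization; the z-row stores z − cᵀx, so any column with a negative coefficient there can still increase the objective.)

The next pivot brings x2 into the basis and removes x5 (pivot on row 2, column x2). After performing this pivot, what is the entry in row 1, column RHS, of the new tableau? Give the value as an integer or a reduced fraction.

98/11

Pivot element is row 2, column x2: 11/20.
Normalize row 2: new (row 2, RHS) = (13/5)/(11/20) = 52/11.
row 1 ← row 1 − (-7/10)·(new row 2): 28/5 − (-7/10)·(52/11) = 98/11.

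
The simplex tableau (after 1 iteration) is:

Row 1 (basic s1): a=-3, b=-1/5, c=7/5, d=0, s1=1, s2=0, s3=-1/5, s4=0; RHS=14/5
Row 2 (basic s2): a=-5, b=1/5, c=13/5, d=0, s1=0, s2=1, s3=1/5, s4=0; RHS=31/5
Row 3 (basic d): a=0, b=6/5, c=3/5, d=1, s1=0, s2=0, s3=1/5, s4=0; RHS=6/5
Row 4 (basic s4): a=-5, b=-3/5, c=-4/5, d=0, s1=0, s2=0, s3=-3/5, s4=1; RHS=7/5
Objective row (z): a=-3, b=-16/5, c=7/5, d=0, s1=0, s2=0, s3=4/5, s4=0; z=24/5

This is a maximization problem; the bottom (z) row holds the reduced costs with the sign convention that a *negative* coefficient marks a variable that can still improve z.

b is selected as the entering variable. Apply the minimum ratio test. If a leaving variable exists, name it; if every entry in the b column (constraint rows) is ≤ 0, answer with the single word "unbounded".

d

Ratios: row 1 (s1): entry -1/5 ≤ 0, skip; row 2 (s2): (31/5)/(1/5) = 31; row 3 (d): (6/5)/(6/5) = 1; row 4 (s4): entry -3/5 ≤ 0, skip.
Minimum ratio is in the d row, so d leaves.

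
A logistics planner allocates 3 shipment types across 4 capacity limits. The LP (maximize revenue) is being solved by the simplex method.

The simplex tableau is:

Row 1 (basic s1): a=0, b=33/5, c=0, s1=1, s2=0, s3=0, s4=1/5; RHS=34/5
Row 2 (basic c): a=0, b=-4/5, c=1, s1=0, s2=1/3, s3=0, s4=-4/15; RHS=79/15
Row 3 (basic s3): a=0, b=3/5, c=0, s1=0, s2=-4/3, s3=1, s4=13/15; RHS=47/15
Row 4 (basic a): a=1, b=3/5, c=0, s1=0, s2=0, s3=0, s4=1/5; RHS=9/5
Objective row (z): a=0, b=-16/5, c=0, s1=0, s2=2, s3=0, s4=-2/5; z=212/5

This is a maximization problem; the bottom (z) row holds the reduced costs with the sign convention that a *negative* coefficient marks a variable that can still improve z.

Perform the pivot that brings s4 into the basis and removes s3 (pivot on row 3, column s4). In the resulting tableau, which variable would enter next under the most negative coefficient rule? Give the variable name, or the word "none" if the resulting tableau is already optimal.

b

Pivot element 13/15. New z-row = old z-row − (-2/5)·(row 3/(13/15)).
Updated z-row coefficients: a: 0, b: -38/13, c: 0, s1: 0, s2: 18/13, s3: 6/13, s4: 0.
The most negative is -38/13 in column b, so b would enter next.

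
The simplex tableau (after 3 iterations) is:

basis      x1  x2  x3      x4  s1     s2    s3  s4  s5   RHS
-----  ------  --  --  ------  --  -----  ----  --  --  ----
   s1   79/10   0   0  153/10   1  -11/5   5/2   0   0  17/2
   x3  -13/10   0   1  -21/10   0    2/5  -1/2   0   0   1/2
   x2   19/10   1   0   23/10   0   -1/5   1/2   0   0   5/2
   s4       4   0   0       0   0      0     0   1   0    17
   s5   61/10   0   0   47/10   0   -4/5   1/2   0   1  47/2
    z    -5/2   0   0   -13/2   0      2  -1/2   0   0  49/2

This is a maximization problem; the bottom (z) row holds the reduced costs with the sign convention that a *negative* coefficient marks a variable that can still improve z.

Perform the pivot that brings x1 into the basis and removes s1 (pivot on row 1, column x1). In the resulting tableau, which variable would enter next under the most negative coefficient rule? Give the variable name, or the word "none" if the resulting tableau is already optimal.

x4

Pivot element 79/10. New z-row = old z-row − (-5/2)·(row 1/(79/10)).
Updated z-row coefficients: x1: 0, x2: 0, x3: 0, x4: -131/79, s1: 25/79, s2: 103/79, s3: 23/79, s4: 0, s5: 0.
The most negative is -131/79 in column x4, so x4 would enter next.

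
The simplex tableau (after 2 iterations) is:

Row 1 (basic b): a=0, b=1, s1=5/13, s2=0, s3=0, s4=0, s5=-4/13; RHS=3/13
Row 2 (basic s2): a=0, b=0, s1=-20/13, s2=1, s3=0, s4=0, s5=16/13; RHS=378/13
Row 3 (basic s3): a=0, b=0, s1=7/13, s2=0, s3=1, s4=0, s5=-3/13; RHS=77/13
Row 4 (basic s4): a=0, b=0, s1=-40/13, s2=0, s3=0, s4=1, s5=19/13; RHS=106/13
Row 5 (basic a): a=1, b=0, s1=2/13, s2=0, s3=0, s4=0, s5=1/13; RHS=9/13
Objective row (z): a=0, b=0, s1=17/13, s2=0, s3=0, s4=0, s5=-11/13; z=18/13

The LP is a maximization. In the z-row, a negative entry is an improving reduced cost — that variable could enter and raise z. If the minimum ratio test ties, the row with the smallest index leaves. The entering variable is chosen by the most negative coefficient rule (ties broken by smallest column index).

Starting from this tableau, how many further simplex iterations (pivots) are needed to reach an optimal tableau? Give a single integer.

2

pivot: s5 in, s4 out → z = 116/19
pivot: s1 in, a out → z = 13/2
No improving column remains; optimal.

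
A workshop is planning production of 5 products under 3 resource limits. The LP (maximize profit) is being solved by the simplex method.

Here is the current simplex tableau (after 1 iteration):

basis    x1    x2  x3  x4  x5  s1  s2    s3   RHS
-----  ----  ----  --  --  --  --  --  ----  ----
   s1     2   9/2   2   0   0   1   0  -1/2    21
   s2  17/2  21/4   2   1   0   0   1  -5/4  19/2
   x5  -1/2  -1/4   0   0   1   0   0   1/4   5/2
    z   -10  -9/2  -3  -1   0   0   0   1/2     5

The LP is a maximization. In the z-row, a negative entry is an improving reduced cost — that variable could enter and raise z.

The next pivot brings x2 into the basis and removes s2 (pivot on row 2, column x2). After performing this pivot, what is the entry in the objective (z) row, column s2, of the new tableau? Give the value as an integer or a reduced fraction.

6/7

Pivot element is row 2, column x2: 21/4.
Normalize row 2: new (row 2, s2) = 1/(21/4) = 4/21.
z-row ← z-row − (-9/2)·(new row 2): 0 − (-9/2)·(4/21) = 6/7.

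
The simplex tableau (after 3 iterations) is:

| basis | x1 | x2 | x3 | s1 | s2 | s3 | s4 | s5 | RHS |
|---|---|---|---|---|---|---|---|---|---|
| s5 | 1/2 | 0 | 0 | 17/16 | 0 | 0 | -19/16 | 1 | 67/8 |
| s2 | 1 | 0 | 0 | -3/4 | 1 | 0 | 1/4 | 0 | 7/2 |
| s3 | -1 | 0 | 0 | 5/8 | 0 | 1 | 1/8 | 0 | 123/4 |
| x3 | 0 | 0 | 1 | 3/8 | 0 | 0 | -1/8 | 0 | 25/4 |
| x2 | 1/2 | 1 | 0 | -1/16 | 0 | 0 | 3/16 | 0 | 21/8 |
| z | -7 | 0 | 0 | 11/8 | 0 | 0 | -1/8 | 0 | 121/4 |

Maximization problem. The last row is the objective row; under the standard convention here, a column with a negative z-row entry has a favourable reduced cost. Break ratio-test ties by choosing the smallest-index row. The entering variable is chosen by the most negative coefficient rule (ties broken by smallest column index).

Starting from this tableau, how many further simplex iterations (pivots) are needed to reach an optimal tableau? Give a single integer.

2

pivot: x1 in, s2 out → z = 219/4
pivot: s1 in, x2 out → z = 328/5
No improving column remains; optimal.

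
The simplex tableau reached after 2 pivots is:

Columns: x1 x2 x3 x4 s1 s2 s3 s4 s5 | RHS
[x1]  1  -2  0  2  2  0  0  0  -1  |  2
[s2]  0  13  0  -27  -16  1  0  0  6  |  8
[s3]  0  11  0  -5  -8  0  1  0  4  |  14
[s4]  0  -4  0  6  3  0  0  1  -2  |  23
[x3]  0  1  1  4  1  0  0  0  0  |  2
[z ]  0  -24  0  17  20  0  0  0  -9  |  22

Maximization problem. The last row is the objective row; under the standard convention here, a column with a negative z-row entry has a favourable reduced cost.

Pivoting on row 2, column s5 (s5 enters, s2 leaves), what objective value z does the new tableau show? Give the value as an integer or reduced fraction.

34

Minimum ratio for s5: 8/6 = 4/3.
z changes by −(z-row coeff of s5)·ratio = −(-9)·(4/3) = 12.
New z = 22 + 12 = 34.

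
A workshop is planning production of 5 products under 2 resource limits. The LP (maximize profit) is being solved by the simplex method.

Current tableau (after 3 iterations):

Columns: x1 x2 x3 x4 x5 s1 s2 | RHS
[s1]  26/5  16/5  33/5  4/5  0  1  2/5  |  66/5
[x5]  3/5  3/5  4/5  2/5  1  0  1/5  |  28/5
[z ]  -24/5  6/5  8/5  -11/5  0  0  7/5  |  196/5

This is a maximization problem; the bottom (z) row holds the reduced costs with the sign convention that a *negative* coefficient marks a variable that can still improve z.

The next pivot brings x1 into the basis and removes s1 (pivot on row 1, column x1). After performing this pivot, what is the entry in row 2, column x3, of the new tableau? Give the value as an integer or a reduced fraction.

1/26

Pivot element is row 1, column x1: 26/5.
Normalize row 1: new (row 1, x3) = (33/5)/(26/5) = 33/26.
row 2 ← row 2 − (3/5)·(new row 1): 4/5 − (3/5)·(33/26) = 1/26.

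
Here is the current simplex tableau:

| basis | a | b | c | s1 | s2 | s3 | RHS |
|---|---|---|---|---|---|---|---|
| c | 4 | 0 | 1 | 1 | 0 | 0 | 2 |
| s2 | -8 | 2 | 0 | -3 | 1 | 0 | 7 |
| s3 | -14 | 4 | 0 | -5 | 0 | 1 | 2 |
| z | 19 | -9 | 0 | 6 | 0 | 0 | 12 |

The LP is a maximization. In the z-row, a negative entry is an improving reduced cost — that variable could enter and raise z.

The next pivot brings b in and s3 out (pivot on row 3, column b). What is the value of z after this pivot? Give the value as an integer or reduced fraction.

33/2

Minimum ratio for b: 2/4 = 1/2.
z changes by −(z-row coeff of b)·ratio = −(-9)·(1/2) = 9/2.
New z = 12 + (9/2) = 33/2.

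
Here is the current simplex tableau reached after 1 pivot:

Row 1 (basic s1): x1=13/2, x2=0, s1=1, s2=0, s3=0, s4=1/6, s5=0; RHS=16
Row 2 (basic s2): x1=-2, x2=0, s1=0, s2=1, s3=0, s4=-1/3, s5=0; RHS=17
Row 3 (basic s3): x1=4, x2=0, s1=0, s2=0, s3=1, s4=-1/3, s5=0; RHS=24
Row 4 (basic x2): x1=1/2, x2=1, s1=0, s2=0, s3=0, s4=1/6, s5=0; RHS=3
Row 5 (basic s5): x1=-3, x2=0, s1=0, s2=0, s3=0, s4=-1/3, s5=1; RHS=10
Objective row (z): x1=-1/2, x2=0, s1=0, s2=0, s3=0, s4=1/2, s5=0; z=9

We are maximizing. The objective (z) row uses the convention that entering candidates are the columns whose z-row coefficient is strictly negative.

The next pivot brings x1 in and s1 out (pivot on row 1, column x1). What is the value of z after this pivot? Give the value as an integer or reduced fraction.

133/13

Minimum ratio for x1: 16/(13/2) = 32/13.
z changes by −(z-row coeff of x1)·ratio = −(-1/2)·(32/13) = 16/13.
New z = 9 + (16/13) = 133/13.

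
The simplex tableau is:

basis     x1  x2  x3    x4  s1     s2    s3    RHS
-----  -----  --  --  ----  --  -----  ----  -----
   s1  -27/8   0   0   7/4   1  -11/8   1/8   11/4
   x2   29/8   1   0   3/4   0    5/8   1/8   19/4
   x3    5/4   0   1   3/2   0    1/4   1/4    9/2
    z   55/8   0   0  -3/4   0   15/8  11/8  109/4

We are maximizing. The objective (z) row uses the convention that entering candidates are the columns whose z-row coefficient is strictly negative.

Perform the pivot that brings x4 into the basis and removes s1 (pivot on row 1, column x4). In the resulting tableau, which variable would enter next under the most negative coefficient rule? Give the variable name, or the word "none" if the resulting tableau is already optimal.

none

Pivot element 7/4. New z-row = old z-row − (-3/4)·(row 1/(7/4)).
Updated z-row coefficients: x1: 38/7, x2: 0, x3: 0, x4: 0, s1: 3/7, s2: 9/7, s3: 10/7.
No coefficient is strictly negative; the tableau after this pivot is optimal.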